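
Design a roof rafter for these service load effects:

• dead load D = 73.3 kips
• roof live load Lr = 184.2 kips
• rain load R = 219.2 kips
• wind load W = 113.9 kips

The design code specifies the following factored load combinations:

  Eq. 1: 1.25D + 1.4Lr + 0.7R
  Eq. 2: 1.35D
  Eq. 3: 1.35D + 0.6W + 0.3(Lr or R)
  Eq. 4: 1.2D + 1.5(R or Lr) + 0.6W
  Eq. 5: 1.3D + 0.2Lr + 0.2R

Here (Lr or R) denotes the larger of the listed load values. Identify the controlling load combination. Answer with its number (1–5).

Combination 1

(Lr or R) → R = 219.2 kips; (R or Lr) → R = 219.2 kips.
Eq. 1: 1.25(73.3) + 1.4(184.2) + 0.7(219.2) = 91.63 + 257.88 + 153.44 = 502.95
Eq. 2: 1.35(73.3) = 98.96
Eq. 3: 1.35(73.3) + 0.6(113.9) + 0.3(219.2) = 98.96 + 68.34 + 65.76 = 233.06
Eq. 4: 1.2(73.3) + 1.5(219.2) + 0.6(113.9) = 87.96 + 328.80 + 68.34 = 485.10
Eq. 5: 1.3(73.3) + 0.2(184.2) + 0.2(219.2) = 95.29 + 36.84 + 43.84 = 175.97
The largest value is 502.95 kips from combination 1.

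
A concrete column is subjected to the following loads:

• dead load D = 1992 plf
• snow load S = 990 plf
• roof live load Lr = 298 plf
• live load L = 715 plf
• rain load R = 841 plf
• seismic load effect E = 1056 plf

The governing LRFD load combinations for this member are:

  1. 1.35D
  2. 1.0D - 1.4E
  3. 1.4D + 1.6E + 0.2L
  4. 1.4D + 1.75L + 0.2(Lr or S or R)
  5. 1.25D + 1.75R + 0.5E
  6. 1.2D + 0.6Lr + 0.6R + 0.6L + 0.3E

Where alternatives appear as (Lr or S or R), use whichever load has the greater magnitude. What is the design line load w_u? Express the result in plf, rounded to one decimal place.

(Lr or S or R) → S = 990 plf.
1. 1.35(1992) = 2689.2
2. 1.0(1992) - 1.4(1056) = 1992.0 - 1478.4 = 513.6
3. 1.4(1992) + 1.6(1056) + 0.2(715) = 2788.8 + 1689.6 + 143.0 = 4621.4
4. 1.4(1992) + 1.75(715) + 0.2(990) = 2788.8 + 1251.3 + 198.0 = 4238.1
5. 1.25(1992) + 1.75(841) + 0.5(1056) = 2490.0 + 1471.8 + 528.0 = 4489.8
6. 1.2(1992) + 0.6(298) + 0.6(841) + 0.6(715) + 0.3(1056) = 2390.4 + 178.8 + 504.6 + 429.0 + 316.8 = 3819.6
Maximum is from combination 3.

4621.4 plf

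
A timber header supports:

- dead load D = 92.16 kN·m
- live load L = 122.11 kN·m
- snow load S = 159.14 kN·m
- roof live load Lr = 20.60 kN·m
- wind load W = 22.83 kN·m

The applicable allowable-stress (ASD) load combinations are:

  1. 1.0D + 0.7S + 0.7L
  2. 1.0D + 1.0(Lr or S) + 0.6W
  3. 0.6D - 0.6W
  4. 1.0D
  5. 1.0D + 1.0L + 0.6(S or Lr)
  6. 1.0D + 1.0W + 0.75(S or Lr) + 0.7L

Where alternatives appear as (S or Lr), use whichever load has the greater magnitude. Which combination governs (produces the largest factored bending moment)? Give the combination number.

(Lr or S) → S = 159.14 kN·m; (S or Lr) → S = 159.14 kN·m.
1. 1.0(92.16) + 0.7(159.14) + 0.7(122.11) = 92.16 + 111.40 + 85.48 = 289.04
2. 1.0(92.16) + 1.0(159.14) + 0.6(22.83) = 92.16 + 159.14 + 13.70 = 265.00
3. 0.6(92.16) - 0.6(22.83) = 55.30 - 13.70 = 41.60
4. 1.0(92.16) = 92.16
5. 1.0(92.16) + 1.0(122.11) + 0.6(159.14) = 92.16 + 122.11 + 95.48 = 309.75
6. 1.0(92.16) + 1.0(22.83) + 0.75(159.14) + 0.7(122.11) = 319.82
The largest value is 319.82 kN·m from combination 6.

Combination 6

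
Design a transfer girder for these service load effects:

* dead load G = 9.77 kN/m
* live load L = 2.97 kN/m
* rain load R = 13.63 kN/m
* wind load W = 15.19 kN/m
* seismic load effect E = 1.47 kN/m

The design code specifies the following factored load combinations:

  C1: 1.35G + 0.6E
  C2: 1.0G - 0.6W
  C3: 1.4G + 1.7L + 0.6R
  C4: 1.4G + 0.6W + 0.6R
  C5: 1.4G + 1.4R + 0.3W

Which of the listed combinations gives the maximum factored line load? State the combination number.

Combination 5

C1: 1.35(9.77) + 0.6(1.47) = 13.19 + 0.88 = 14.07
C2: 1.0(9.77) - 0.6(15.19) = 9.77 - 9.11 = 0.66
C3: 1.4(9.77) + 1.7(2.97) + 0.6(13.63) = 13.68 + 5.05 + 8.18 = 26.91
C4: 1.4(9.77) + 0.6(15.19) + 0.6(13.63) = 13.68 + 9.11 + 8.18 = 30.97
C5: 1.4(9.77) + 1.4(13.63) + 0.3(15.19) = 13.68 + 19.08 + 4.56 = 37.32
The largest value is 37.32 kN/m from combination 5.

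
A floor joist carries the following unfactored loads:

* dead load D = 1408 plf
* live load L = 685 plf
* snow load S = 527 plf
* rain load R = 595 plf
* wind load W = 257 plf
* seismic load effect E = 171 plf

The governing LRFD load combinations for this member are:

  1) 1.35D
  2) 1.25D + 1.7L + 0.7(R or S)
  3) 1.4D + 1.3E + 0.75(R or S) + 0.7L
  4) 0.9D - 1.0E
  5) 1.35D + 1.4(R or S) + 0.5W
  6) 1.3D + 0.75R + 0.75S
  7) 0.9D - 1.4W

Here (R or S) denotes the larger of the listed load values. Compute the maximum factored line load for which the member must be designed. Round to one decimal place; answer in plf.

3341.0 plf

(R or S) → R = 595 plf.
1) 1.35(1408) = 1900.8
2) 1.25(1408) + 1.7(685) + 0.7(595) = 1760.0 + 1164.5 + 416.5 = 3341.0
3) 1.4(1408) + 1.3(171) + 0.75(595) + 0.7(685) = 1971.2 + 222.3 + 446.3 + 479.5 = 3119.3
4) 0.9(1408) - 1.0(171) = 1267.2 - 171.0 = 1096.2
5) 1.35(1408) + 1.4(595) + 0.5(257) = 1900.8 + 833.0 + 128.5 = 2862.3
6) 1.3(1408) + 0.75(595) + 0.75(527) = 2671.9
7) 0.9(1408) - 1.4(257) = 1267.2 - 359.8 = 907.4
Maximum is from combination 2.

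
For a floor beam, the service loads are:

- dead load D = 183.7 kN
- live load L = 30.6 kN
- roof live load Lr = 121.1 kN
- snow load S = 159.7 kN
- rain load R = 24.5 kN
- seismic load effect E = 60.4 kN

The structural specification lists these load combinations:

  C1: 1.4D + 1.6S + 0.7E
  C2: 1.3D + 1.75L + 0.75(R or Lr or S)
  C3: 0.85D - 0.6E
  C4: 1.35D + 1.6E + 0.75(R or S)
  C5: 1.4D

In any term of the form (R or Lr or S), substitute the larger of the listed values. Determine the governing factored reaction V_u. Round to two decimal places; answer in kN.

554.98 kN

(R or Lr or S) → S = 159.7 kN; (R or S) → S = 159.7 kN.
C1: 1.4(183.7) + 1.6(159.7) + 0.7(60.4) = 257.18 + 255.52 + 42.28 = 554.98
C2: 1.3(183.7) + 1.75(30.6) + 0.75(159.7) = 238.81 + 53.55 + 119.78 = 412.14
C3: 0.85(183.7) - 0.6(60.4) = 156.15 - 36.24 = 119.91
C4: 1.35(183.7) + 1.6(60.4) + 0.75(159.7) = 464.41
C5: 1.4(183.7) = 257.18
Combination 1 governs: V_u = 554.98 kN.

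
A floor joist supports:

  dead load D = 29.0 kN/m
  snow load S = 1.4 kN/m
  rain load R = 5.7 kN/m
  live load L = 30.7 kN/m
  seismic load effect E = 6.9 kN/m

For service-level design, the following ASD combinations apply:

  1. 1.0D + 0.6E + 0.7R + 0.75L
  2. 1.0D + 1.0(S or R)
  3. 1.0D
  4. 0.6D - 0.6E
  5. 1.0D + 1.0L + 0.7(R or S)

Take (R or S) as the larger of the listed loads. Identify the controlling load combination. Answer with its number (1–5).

Combination 5

(S or R) → R = 5.7 kN/m; (R or S) → R = 5.7 kN/m.
1. 1.0(29.0) + 0.6(6.9) + 0.7(5.7) + 0.75(30.7) = 60.2
2. 1.0(29.0) + 1.0(5.7) = 29.0 + 5.7 = 34.7
3. 1.0(29.0) = 29.0
4. 0.6(29.0) - 0.6(6.9) = 17.4 - 4.1 = 13.3
5. 1.0(29.0) + 1.0(30.7) + 0.7(5.7) = 29.0 + 30.7 + 4.0 = 63.7
The largest value is 63.7 kN/m from combination 5.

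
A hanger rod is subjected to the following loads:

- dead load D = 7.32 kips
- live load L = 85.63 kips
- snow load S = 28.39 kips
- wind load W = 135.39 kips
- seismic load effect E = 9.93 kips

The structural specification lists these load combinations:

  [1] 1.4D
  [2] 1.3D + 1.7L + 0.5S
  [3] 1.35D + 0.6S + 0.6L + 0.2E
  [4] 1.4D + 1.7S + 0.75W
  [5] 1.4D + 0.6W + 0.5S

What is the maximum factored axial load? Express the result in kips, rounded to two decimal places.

169.28 kips

[1] 1.4(7.32) = 10.25
[2] 1.3(7.32) + 1.7(85.63) + 0.5(28.39) = 169.28
[3] 1.35(7.32) + 0.6(28.39) + 0.6(85.63) + 0.2(9.93) = 9.88 + 17.03 + 51.38 + 1.99 = 80.28
[4] 1.4(7.32) + 1.7(28.39) + 0.75(135.39) = 10.25 + 48.26 + 101.54 = 160.05
[5] 1.4(7.32) + 0.6(135.39) + 0.5(28.39) = 10.25 + 81.23 + 14.20 = 105.68
Maximum is from combination 2.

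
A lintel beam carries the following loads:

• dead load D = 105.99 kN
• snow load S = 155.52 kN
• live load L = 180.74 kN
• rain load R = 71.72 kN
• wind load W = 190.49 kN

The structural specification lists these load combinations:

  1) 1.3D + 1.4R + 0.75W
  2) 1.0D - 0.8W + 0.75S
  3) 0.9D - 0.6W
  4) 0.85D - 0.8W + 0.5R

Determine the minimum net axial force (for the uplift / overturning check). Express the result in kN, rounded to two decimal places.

1) 1.3(105.99) + 1.4(71.72) + 0.75(190.49) = 381.06
2) 1.0(105.99) - 0.8(190.49) + 0.75(155.52) = 70.24
3) 0.9(105.99) - 0.6(190.49) = -18.90
4) 0.85(105.99) - 0.8(190.49) + 0.5(71.72) = -26.44
Combination 4 gives the minimum: -26.44 kN.

-26.44 kN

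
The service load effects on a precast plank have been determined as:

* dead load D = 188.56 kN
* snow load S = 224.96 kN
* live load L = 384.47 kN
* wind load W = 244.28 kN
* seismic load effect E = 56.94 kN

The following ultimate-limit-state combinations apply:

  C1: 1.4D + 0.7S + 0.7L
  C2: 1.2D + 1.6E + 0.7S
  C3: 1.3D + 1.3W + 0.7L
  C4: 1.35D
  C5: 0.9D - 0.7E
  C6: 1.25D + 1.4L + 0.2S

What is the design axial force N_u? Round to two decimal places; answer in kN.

831.82 kN

C1: 1.4(188.56) + 0.7(224.96) + 0.7(384.47) = 690.59
C2: 1.2(188.56) + 1.6(56.94) + 0.7(224.96) = 474.85
C3: 1.3(188.56) + 1.3(244.28) + 0.7(384.47) = 245.13 + 317.56 + 269.13 = 831.82
C4: 1.35(188.56) = 254.56
C5: 0.9(188.56) - 0.7(56.94) = 129.85
C6: 1.25(188.56) + 1.4(384.47) + 0.2(224.96) = 235.70 + 538.26 + 44.99 = 818.95
The controlling combination is 3, giving 831.82 kN.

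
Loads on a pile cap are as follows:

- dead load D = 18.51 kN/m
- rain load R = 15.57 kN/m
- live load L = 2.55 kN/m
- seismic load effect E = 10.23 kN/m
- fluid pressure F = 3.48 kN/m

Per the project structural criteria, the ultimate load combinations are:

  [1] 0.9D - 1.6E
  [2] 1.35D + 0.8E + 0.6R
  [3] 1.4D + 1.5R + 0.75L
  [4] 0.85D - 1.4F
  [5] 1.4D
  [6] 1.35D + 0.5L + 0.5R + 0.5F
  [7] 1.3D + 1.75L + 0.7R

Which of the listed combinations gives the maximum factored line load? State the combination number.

[1] 0.9(18.51) - 1.6(10.23) = 16.66 - 16.37 = 0.29
[2] 1.35(18.51) + 0.8(10.23) + 0.6(15.57) = 24.99 + 8.18 + 9.34 = 42.51
[3] 1.4(18.51) + 1.5(15.57) + 0.75(2.55) = 25.91 + 23.36 + 1.91 = 51.18
[4] 0.85(18.51) - 1.4(3.48) = 15.73 - 4.87 = 10.86
[5] 1.4(18.51) = 25.91
[6] 1.35(18.51) + 0.5(2.55) + 0.5(15.57) + 0.5(3.48) = 35.79
[7] 1.3(18.51) + 1.75(2.55) + 0.7(15.57) = 24.06 + 4.46 + 10.90 = 39.42
The largest value is 51.18 kN/m from combination 3.

Combination 3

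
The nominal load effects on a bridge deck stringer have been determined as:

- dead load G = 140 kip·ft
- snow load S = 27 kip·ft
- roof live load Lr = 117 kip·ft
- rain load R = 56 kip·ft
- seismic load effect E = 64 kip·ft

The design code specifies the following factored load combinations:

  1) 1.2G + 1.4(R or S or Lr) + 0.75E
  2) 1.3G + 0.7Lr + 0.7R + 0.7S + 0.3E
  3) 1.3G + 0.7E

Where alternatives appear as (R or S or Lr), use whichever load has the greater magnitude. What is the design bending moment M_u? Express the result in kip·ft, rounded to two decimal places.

379.80 kip·ft

(R or S or Lr) → Lr = 117 kip·ft.
1) 1.2(140) + 1.4(117) + 0.75(64) = 168.00 + 163.80 + 48.00 = 379.80
2) 1.3(140) + 0.7(117) + 0.7(56) + 0.7(27) + 0.3(64) = 182.00 + 81.90 + 39.20 + 18.90 + 19.20 = 341.20
3) 1.3(140) + 0.7(64) = 182.00 + 44.80 = 226.80
The controlling combination is 1, giving 379.80 kip·ft.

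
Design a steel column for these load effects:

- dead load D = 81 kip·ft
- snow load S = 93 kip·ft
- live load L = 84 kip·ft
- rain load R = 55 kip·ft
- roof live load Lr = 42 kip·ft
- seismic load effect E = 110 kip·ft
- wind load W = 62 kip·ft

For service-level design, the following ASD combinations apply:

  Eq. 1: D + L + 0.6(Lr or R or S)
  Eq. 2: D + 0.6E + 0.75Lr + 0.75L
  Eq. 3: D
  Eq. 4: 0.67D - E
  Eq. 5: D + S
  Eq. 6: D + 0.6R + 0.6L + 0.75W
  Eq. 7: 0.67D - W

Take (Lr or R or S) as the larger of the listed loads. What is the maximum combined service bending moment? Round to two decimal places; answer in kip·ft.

241.50 kip·ft

(Lr or R or S) → S = 93 kip·ft.
Eq. 1: 1.0(81) + 1.0(84) + 0.6(93) = 220.80
Eq. 2: 1.0(81) + 0.6(110) + 0.75(42) + 0.75(84) = 241.50
Eq. 3: 1.0(81) = 81.00
Eq. 4: 0.67(81) - 1.0(110) = -55.73
Eq. 5: 1.0(81) + 1.0(93) = 174.00
Eq. 6: 1.0(81) + 0.6(55) + 0.6(84) + 0.75(62) = 210.90
Eq. 7: 0.67(81) - 1.0(62) = -7.73
The controlling combination is 2, giving 241.50 kip·ft.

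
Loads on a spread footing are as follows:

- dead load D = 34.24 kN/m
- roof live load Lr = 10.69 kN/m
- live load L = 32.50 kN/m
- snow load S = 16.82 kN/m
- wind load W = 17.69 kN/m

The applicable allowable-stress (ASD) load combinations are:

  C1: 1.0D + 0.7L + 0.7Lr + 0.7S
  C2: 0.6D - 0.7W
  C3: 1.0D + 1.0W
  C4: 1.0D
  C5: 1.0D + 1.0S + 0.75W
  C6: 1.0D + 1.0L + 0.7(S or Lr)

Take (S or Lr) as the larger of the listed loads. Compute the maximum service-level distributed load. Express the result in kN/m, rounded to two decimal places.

78.51 kN/m

(S or Lr) → S = 16.82 kN/m.
C1: 1.0(34.24) + 0.7(32.50) + 0.7(10.69) + 0.7(16.82) = 76.25
C2: 0.6(34.24) - 0.7(17.69) = 20.54 - 12.38 = 8.16
C3: 1.0(34.24) + 1.0(17.69) = 34.24 + 17.69 = 51.93
C4: 1.0(34.24) = 34.24
C5: 1.0(34.24) + 1.0(16.82) + 0.75(17.69) = 34.24 + 16.82 + 13.27 = 64.33
C6: 1.0(34.24) + 1.0(32.50) + 0.7(16.82) = 34.24 + 32.50 + 11.77 = 78.51
Maximum is from combination 6.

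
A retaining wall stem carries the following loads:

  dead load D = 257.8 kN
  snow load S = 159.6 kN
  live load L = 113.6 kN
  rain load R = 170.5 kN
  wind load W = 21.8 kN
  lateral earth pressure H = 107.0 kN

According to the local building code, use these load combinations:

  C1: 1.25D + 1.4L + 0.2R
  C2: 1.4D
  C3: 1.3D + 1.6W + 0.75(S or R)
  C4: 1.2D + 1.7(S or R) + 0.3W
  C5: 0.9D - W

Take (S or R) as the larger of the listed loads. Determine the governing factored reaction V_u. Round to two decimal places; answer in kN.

(S or R) → R = 170.5 kN.
C1: 1.25(257.8) + 1.4(113.6) + 0.2(170.5) = 515.39
C2: 1.4(257.8) = 360.92
C3: 1.3(257.8) + 1.6(21.8) + 0.75(170.5) = 497.90
C4: 1.2(257.8) + 1.7(170.5) + 0.3(21.8) = 605.75
C5: 0.9(257.8) - 1.0(21.8) = 210.22
Combination 4 governs: V_u = 605.75 kN.

605.75 kN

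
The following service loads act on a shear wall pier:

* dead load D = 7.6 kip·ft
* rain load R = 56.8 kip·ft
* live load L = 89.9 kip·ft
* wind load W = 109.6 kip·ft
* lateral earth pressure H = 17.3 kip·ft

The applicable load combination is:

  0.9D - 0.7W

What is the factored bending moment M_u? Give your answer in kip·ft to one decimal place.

0.9(7.6) - 0.7(109.6) = 6.8 - 76.7 = -69.9
M_u = -69.9 kip·ft.

-69.9 kip·ft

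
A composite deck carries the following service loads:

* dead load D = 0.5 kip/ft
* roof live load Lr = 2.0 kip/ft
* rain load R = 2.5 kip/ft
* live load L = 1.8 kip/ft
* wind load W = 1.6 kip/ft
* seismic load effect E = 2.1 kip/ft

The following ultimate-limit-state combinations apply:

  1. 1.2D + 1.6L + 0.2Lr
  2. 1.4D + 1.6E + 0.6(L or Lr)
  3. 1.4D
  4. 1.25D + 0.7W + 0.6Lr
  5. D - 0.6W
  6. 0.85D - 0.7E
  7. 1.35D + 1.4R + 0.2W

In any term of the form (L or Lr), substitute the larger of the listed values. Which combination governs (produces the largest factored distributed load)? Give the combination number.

(L or Lr) → Lr = 2.0 kip/ft.
1. 1.2(0.5) + 1.6(1.8) + 0.2(2.0) = 0.6 + 2.9 + 0.4 = 3.9
2. 1.4(0.5) + 1.6(2.1) + 0.6(2.0) = 0.7 + 3.4 + 1.2 = 5.3
3. 1.4(0.5) = 0.7
4. 1.25(0.5) + 0.7(1.6) + 0.6(2.0) = 0.6 + 1.1 + 1.2 = 2.9
5. 1.0(0.5) - 0.6(1.6) = 0.5 - 1.0 = -0.5
6. 0.85(0.5) - 0.7(2.1) = -1.0
7. 1.35(0.5) + 1.4(2.5) + 0.2(1.6) = 0.7 + 3.5 + 0.3 = 4.5
The largest value is 5.3 kip/ft from combination 2.

Combination 2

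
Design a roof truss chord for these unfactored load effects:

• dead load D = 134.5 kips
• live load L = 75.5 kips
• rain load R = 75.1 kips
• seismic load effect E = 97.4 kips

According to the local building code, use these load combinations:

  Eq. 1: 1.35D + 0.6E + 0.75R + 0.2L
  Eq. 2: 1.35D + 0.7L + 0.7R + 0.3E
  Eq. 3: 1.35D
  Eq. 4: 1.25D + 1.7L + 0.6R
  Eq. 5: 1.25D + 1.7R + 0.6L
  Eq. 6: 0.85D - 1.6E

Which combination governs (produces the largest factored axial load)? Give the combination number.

Eq. 1: 1.35(134.5) + 0.6(97.4) + 0.75(75.1) + 0.2(75.5) = 311.4
Eq. 2: 1.35(134.5) + 0.7(75.5) + 0.7(75.1) + 0.3(97.4) = 316.2
Eq. 3: 1.35(134.5) = 181.6
Eq. 4: 1.25(134.5) + 1.7(75.5) + 0.6(75.1) = 341.5
Eq. 5: 1.25(134.5) + 1.7(75.1) + 0.6(75.5) = 341.1
Eq. 6: 0.85(134.5) - 1.6(97.4) = -41.5
The largest value is 341.5 kips from combination 4.

Combination 4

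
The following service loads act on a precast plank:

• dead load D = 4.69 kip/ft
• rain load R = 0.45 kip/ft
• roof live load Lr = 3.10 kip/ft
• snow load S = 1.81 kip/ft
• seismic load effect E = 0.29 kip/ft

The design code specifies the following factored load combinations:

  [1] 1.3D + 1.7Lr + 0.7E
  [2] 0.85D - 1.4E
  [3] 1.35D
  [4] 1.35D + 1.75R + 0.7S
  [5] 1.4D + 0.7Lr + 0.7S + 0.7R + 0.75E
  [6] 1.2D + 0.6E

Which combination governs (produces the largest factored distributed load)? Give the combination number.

Combination 1

[1] 1.3(4.69) + 1.7(3.10) + 0.7(0.29) = 11.57
[2] 0.85(4.69) - 1.4(0.29) = 3.58
[3] 1.35(4.69) = 6.33
[4] 1.35(4.69) + 1.75(0.45) + 0.7(1.81) = 8.39
[5] 1.4(4.69) + 0.7(3.10) + 0.7(1.81) + 0.7(0.45) + 0.75(0.29) = 10.54
[6] 1.2(4.69) + 0.6(0.29) = 5.80
The largest value is 11.57 kip/ft from combination 1.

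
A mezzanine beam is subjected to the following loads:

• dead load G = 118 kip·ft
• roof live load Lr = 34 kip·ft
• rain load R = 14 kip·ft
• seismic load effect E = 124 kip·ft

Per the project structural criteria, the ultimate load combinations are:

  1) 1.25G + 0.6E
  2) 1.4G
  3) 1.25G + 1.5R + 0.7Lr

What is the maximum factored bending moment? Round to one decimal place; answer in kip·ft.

1) 1.25(118) + 0.6(124) = 221.9
2) 1.4(118) = 165.2
3) 1.25(118) + 1.5(14) + 0.7(34) = 192.3
Maximum is from combination 1.

221.9 kip·ft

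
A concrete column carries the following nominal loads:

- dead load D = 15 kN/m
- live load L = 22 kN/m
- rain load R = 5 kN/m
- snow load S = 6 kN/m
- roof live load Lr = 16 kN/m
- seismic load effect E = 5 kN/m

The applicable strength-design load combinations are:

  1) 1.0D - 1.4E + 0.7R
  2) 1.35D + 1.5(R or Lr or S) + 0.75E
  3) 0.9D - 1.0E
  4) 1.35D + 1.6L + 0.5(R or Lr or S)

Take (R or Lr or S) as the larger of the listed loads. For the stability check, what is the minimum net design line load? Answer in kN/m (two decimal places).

8.50 kN/m

(R or Lr or S) → Lr = 16 kN/m.
1) 1.0(15) - 1.4(5) + 0.7(5) = 15.00 - 7.00 + 3.50 = 11.50
2) 1.35(15) + 1.5(16) + 0.75(5) = 20.25 + 24.00 + 3.75 = 48.00
3) 0.9(15) - 1.0(5) = 13.50 - 5.00 = 8.50
4) 1.35(15) + 1.6(22) + 0.5(16) = 20.25 + 35.20 + 8.00 = 63.45
Combination 3 gives the minimum: 8.50 kN/m.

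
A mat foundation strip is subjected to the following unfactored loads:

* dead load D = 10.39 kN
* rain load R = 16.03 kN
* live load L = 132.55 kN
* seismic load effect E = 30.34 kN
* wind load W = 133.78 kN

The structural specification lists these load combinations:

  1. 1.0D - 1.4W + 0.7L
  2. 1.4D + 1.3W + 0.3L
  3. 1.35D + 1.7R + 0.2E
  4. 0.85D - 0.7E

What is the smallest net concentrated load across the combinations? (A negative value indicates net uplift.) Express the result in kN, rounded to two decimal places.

1. 1.0(10.39) - 1.4(133.78) + 0.7(132.55) = -84.12
2. 1.4(10.39) + 1.3(133.78) + 0.3(132.55) = 14.55 + 173.91 + 39.77 = 228.23
3. 1.35(10.39) + 1.7(16.03) + 0.2(30.34) = 14.03 + 27.25 + 6.07 = 47.35
4. 0.85(10.39) - 0.7(30.34) = 8.83 - 21.24 = -12.41
Combination 1 gives the minimum: -84.12 kN.

-84.12 kN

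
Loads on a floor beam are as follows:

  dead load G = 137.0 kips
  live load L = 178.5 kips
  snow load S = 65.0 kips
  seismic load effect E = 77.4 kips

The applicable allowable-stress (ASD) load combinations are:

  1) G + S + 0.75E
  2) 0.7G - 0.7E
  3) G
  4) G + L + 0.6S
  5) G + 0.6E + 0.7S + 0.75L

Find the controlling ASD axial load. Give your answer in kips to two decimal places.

1) 1.0(137.0) + 1.0(65.0) + 0.75(77.4) = 137.00 + 65.00 + 58.05 = 260.05
2) 0.7(137.0) - 0.7(77.4) = 95.90 - 54.18 = 41.72
3) 1.0(137.0) = 137.00
4) 1.0(137.0) + 1.0(178.5) + 0.6(65.0) = 137.00 + 178.50 + 39.00 = 354.50
5) 1.0(137.0) + 0.6(77.4) + 0.7(65.0) + 0.75(178.5) = 137.00 + 46.44 + 45.50 + 133.88 = 362.82
Maximum is from combination 5.

362.82 kips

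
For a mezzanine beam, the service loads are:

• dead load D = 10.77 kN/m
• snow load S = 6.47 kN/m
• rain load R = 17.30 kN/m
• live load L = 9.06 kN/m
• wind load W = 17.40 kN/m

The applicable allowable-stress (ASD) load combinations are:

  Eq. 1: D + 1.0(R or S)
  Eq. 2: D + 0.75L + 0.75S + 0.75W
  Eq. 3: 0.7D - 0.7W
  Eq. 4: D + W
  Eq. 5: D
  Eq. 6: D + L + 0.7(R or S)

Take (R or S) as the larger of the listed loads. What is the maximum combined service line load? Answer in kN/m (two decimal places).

(R or S) → R = 17.30 kN/m.
Eq. 1: 1.0(10.77) + 1.0(17.30) = 28.07
Eq. 2: 1.0(10.77) + 0.75(9.06) + 0.75(6.47) + 0.75(17.40) = 35.47
Eq. 3: 0.7(10.77) - 0.7(17.40) = -4.64
Eq. 4: 1.0(10.77) + 1.0(17.40) = 28.17
Eq. 5: 1.0(10.77) = 10.77
Eq. 6: 1.0(10.77) + 1.0(9.06) + 0.7(17.30) = 31.94
Combination 2 governs: w = 35.47 kN/m.

35.47 kN/m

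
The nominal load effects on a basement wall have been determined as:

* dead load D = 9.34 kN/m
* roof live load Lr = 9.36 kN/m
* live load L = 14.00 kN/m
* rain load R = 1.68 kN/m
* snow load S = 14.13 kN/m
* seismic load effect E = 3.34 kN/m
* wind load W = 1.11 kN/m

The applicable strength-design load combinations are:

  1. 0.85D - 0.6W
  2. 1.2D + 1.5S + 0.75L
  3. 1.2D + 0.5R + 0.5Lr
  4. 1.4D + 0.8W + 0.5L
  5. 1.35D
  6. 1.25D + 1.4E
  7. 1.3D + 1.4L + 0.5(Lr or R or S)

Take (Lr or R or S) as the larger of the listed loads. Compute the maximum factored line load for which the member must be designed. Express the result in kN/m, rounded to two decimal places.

(Lr or R or S) → S = 14.13 kN/m.
1. 0.85(9.34) - 0.6(1.11) = 7.94 - 0.67 = 7.27
2. 1.2(9.34) + 1.5(14.13) + 0.75(14.00) = 42.90
3. 1.2(9.34) + 0.5(1.68) + 0.5(9.36) = 11.21 + 0.84 + 4.68 = 16.73
4. 1.4(9.34) + 0.8(1.11) + 0.5(14.00) = 20.96
5. 1.35(9.34) = 12.61
6. 1.25(9.34) + 1.4(3.34) = 16.35
7. 1.3(9.34) + 1.4(14.00) + 0.5(14.13) = 12.14 + 19.60 + 7.07 = 38.81
Combination 2 governs: w_u = 42.90 kN/m.

42.90 kN/m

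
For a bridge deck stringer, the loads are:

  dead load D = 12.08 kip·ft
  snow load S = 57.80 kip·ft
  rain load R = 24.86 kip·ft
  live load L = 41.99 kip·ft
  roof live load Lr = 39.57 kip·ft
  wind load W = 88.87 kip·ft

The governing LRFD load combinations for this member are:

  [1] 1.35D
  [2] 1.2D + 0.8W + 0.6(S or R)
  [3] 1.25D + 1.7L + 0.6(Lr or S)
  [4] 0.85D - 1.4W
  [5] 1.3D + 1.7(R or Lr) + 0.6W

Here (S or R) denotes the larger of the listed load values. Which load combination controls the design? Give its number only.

Combination 5

(S or R) → S = 57.80 kip·ft; (Lr or S) → S = 57.80 kip·ft; (R or Lr) → Lr = 39.57 kip·ft.
[1] 1.35(12.08) = 16.31
[2] 1.2(12.08) + 0.8(88.87) + 0.6(57.80) = 120.27
[3] 1.25(12.08) + 1.7(41.99) + 0.6(57.80) = 15.10 + 71.38 + 34.68 = 121.16
[4] 0.85(12.08) - 1.4(88.87) = 10.27 - 124.42 = -114.15
[5] 1.3(12.08) + 1.7(39.57) + 0.6(88.87) = 136.30
The largest value is 136.30 kip·ft from combination 5.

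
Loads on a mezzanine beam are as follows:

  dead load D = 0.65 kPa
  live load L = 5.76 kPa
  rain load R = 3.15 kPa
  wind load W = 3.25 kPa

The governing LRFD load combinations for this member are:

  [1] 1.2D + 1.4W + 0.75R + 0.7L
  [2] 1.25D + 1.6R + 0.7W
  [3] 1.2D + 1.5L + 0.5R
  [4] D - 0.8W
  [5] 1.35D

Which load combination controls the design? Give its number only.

[1] 1.2(0.65) + 1.4(3.25) + 0.75(3.15) + 0.7(5.76) = 11.72
[2] 1.25(0.65) + 1.6(3.15) + 0.7(3.25) = 8.13
[3] 1.2(0.65) + 1.5(5.76) + 0.5(3.15) = 11.00
[4] 1.0(0.65) - 0.8(3.25) = -1.95
[5] 1.35(0.65) = 0.88
The largest value is 11.72 kPa from combination 1.

Combination 1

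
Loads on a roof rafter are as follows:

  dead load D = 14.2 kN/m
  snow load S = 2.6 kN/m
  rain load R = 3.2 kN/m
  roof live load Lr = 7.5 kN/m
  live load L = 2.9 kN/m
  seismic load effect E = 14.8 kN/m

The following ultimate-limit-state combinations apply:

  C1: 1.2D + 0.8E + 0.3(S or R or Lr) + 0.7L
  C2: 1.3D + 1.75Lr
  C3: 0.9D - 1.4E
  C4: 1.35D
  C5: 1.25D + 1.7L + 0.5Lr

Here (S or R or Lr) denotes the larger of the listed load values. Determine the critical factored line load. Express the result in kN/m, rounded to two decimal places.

(S or R or Lr) → Lr = 7.5 kN/m.
C1: 1.2(14.2) + 0.8(14.8) + 0.3(7.5) + 0.7(2.9) = 33.16
C2: 1.3(14.2) + 1.75(7.5) = 31.59
C3: 0.9(14.2) - 1.4(14.8) = -7.94
C4: 1.35(14.2) = 19.17
C5: 1.25(14.2) + 1.7(2.9) + 0.5(7.5) = 26.43
The controlling combination is 1, giving 33.16 kN/m.

33.16 kN/m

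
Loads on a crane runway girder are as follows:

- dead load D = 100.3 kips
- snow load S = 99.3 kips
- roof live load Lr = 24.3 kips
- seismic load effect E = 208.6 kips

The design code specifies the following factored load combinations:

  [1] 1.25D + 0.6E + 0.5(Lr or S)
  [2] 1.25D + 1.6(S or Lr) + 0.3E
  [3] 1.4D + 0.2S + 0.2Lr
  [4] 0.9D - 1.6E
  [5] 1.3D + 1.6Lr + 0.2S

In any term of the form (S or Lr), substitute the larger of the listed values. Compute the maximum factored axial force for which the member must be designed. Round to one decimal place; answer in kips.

346.8 kips

(Lr or S) → S = 99.3 kips; (S or Lr) → S = 99.3 kips.
[1] 1.25(100.3) + 0.6(208.6) + 0.5(99.3) = 300.2
[2] 1.25(100.3) + 1.6(99.3) + 0.3(208.6) = 346.8
[3] 1.4(100.3) + 0.2(99.3) + 0.2(24.3) = 165.1
[4] 0.9(100.3) - 1.6(208.6) = 90.3 - 333.8 = -243.5
[5] 1.3(100.3) + 1.6(24.3) + 0.2(99.3) = 189.1
Maximum is from combination 2.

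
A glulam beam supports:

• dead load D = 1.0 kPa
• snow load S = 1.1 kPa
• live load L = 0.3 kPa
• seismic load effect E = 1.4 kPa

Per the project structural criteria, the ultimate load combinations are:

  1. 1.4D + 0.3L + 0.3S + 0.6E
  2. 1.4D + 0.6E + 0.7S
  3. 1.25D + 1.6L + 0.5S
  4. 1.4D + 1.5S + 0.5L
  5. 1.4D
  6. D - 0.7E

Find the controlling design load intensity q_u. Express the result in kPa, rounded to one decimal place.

3.2 kPa

1. 1.4(1.0) + 0.3(0.3) + 0.3(1.1) + 0.6(1.4) = 2.7
2. 1.4(1.0) + 0.6(1.4) + 0.7(1.1) = 1.4 + 0.8 + 0.8 = 3.0
3. 1.25(1.0) + 1.6(0.3) + 0.5(1.1) = 2.3
4. 1.4(1.0) + 1.5(1.1) + 0.5(0.3) = 3.2
5. 1.4(1.0) = 1.4
6. 1.0(1.0) - 0.7(1.4) = 1.0 - 1.0 = 0.0
Combination 4 governs: q_u = 3.2 kPa.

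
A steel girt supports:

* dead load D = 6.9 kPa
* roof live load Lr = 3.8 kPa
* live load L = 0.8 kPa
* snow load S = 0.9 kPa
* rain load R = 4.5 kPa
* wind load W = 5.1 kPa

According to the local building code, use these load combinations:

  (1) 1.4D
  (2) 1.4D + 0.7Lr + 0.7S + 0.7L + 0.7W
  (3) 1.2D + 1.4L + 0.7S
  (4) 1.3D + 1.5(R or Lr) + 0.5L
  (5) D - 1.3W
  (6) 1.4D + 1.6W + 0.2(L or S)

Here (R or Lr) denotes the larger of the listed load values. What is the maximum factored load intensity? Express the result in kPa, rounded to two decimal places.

(R or Lr) → R = 4.5 kPa; (L or S) → S = 0.9 kPa.
(1) 1.4(6.9) = 9.66
(2) 1.4(6.9) + 0.7(3.8) + 0.7(0.9) + 0.7(0.8) + 0.7(5.1) = 9.66 + 2.66 + 0.63 + 0.56 + 3.57 = 17.08
(3) 1.2(6.9) + 1.4(0.8) + 0.7(0.9) = 8.28 + 1.12 + 0.63 = 10.03
(4) 1.3(6.9) + 1.5(4.5) + 0.5(0.8) = 8.97 + 6.75 + 0.40 = 16.12
(5) 1.0(6.9) - 1.3(5.1) = 6.90 - 6.63 = 0.27
(6) 1.4(6.9) + 1.6(5.1) + 0.2(0.9) = 9.66 + 8.16 + 0.18 = 18.00
Maximum is from combination 6.

18.00 kPa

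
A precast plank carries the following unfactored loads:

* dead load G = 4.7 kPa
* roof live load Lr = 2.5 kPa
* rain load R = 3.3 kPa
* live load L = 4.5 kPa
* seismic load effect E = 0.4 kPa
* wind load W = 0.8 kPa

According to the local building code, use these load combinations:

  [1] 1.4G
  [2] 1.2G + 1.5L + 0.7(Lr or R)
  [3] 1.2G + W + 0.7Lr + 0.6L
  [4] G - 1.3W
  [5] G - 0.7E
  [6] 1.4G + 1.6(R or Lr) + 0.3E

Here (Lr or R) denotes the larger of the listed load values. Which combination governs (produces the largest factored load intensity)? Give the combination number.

Combination 2

(Lr or R) → R = 3.3 kPa; (R or Lr) → R = 3.3 kPa.
[1] 1.4(4.7) = 6.6
[2] 1.2(4.7) + 1.5(4.5) + 0.7(3.3) = 14.7
[3] 1.2(4.7) + 1.0(0.8) + 0.7(2.5) + 0.6(4.5) = 10.9
[4] 1.0(4.7) - 1.3(0.8) = 3.7
[5] 1.0(4.7) - 0.7(0.4) = 4.4
[6] 1.4(4.7) + 1.6(3.3) + 0.3(0.4) = 12.0
The largest value is 14.7 kPa from combination 2.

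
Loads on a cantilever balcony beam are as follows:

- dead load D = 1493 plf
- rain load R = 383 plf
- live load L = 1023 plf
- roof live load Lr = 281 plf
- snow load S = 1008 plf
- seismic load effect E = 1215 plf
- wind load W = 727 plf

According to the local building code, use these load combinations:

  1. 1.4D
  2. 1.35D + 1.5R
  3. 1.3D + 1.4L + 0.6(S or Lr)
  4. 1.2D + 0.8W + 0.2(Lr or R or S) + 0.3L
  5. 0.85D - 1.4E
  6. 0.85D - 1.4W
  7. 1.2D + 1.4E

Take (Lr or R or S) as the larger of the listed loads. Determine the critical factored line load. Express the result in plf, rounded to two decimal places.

3977.90 plf

(S or Lr) → S = 1008 plf; (Lr or R or S) → S = 1008 plf.
1. 1.4(1493) = 2090.20
2. 1.35(1493) + 1.5(383) = 2015.55 + 574.50 = 2590.05
3. 1.3(1493) + 1.4(1023) + 0.6(1008) = 1940.90 + 1432.20 + 604.80 = 3977.90
4. 1.2(1493) + 0.8(727) + 0.2(1008) + 0.3(1023) = 1791.60 + 581.60 + 201.60 + 306.90 = 2881.70
5. 0.85(1493) - 1.4(1215) = 1269.05 - 1701.00 = -431.95
6. 0.85(1493) - 1.4(727) = 1269.05 - 1017.80 = 251.25
7. 1.2(1493) + 1.4(1215) = 1791.60 + 1701.00 = 3492.60
Combination 3 governs: w_u = 3977.90 plf.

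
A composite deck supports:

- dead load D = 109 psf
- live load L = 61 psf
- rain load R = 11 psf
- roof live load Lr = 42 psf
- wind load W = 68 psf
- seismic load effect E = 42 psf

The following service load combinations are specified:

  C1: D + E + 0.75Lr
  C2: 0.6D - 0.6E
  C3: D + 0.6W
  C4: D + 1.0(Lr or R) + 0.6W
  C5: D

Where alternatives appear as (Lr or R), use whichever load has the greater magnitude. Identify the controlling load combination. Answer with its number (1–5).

Combination 4

(Lr or R) → Lr = 42 psf.
C1: 1.0(109) + 1.0(42) + 0.75(42) = 182.5
C2: 0.6(109) - 0.6(42) = 40.2
C3: 1.0(109) + 0.6(68) = 149.8
C4: 1.0(109) + 1.0(42) + 0.6(68) = 191.8
C5: 1.0(109) = 109.0
The largest value is 191.8 psf from combination 4.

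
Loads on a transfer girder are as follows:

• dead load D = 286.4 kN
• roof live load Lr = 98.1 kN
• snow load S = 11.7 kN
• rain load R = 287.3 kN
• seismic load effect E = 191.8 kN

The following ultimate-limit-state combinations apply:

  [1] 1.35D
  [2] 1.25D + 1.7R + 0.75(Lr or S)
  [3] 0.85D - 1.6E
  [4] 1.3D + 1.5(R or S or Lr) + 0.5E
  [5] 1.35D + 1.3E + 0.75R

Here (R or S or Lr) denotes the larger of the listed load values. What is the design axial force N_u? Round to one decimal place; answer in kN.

(Lr or S) → Lr = 98.1 kN; (R or S or Lr) → R = 287.3 kN.
[1] 1.35(286.4) = 386.6
[2] 1.25(286.4) + 1.7(287.3) + 0.75(98.1) = 358.0 + 488.4 + 73.6 = 920.0
[3] 0.85(286.4) - 1.6(191.8) = -63.4
[4] 1.3(286.4) + 1.5(287.3) + 0.5(191.8) = 372.3 + 431.0 + 95.9 = 899.2
[5] 1.35(286.4) + 1.3(191.8) + 0.75(287.3) = 851.5
Combination 2 governs: N_u = 920.0 kN.

920.0 kN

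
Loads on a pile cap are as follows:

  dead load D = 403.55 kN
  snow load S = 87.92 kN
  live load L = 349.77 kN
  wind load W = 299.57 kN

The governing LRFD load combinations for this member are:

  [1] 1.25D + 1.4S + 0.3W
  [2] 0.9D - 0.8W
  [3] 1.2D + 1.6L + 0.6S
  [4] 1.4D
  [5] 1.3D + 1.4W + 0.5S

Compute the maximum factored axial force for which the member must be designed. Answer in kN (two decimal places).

[1] 1.25(403.55) + 1.4(87.92) + 0.3(299.57) = 504.44 + 123.09 + 89.87 = 717.40
[2] 0.9(403.55) - 0.8(299.57) = 363.20 - 239.66 = 123.54
[3] 1.2(403.55) + 1.6(349.77) + 0.6(87.92) = 484.26 + 559.63 + 52.75 = 1096.64
[4] 1.4(403.55) = 564.97
[5] 1.3(403.55) + 1.4(299.57) + 0.5(87.92) = 987.97
Maximum is from combination 3.

1096.64 kN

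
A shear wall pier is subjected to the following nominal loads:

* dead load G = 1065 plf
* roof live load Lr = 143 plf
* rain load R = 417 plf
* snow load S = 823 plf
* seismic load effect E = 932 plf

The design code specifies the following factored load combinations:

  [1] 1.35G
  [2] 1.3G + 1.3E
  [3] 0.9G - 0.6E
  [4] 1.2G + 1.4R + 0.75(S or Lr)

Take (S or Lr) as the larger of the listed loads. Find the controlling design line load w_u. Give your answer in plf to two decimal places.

2596.10 plf

(S or Lr) → S = 823 plf.
[1] 1.35(1065) = 1437.75
[2] 1.3(1065) + 1.3(932) = 2596.10
[3] 0.9(1065) - 0.6(932) = 399.30
[4] 1.2(1065) + 1.4(417) + 0.75(823) = 2479.05
Maximum is from combination 2.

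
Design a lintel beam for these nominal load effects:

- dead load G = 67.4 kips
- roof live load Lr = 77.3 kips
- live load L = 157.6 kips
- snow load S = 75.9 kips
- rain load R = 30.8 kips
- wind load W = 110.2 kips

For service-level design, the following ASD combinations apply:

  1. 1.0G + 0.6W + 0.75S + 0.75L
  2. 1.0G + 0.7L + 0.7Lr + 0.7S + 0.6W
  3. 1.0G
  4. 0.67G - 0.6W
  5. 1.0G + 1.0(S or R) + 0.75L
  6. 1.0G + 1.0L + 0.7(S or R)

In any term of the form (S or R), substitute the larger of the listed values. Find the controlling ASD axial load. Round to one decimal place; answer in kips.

(S or R) → S = 75.9 kips.
1. 1.0(67.4) + 0.6(110.2) + 0.75(75.9) + 0.75(157.6) = 67.4 + 66.1 + 56.9 + 118.2 = 308.6
2. 1.0(67.4) + 0.7(157.6) + 0.7(77.3) + 0.7(75.9) + 0.6(110.2) = 351.1
3. 1.0(67.4) = 67.4
4. 0.67(67.4) - 0.6(110.2) = -21.0
5. 1.0(67.4) + 1.0(75.9) + 0.75(157.6) = 67.4 + 75.9 + 118.2 = 261.5
6. 1.0(67.4) + 1.0(157.6) + 0.7(75.9) = 67.4 + 157.6 + 53.1 = 278.1
Combination 2 governs: P = 351.1 kips.

351.1 kips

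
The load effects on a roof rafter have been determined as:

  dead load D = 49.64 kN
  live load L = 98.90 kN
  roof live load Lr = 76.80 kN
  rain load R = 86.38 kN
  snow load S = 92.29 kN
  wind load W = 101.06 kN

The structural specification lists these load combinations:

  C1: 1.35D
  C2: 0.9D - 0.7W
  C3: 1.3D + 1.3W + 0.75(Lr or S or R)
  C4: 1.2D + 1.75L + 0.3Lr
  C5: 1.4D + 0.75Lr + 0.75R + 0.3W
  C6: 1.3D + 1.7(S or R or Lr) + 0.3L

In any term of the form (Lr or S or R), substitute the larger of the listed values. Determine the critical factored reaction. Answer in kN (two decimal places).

(Lr or S or R) → S = 92.29 kN; (S or R or Lr) → S = 92.29 kN.
C1: 1.35(49.64) = 67.01
C2: 0.9(49.64) - 0.7(101.06) = -26.07
C3: 1.3(49.64) + 1.3(101.06) + 0.75(92.29) = 64.53 + 131.38 + 69.22 = 265.13
C4: 1.2(49.64) + 1.75(98.90) + 0.3(76.80) = 255.68
C5: 1.4(49.64) + 0.75(76.80) + 0.75(86.38) + 0.3(101.06) = 222.20
C6: 1.3(49.64) + 1.7(92.29) + 0.3(98.90) = 251.10
Maximum is from combination 3.

265.13 kN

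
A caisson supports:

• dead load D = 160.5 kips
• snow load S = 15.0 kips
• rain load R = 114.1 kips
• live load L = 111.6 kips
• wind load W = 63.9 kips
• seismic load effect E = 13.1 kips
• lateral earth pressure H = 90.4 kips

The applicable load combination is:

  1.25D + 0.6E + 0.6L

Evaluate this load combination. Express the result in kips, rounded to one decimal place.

1.25(160.5) + 0.6(13.1) + 0.6(111.6) = 275.4
P_u = 275.4 kips.

275.4 kips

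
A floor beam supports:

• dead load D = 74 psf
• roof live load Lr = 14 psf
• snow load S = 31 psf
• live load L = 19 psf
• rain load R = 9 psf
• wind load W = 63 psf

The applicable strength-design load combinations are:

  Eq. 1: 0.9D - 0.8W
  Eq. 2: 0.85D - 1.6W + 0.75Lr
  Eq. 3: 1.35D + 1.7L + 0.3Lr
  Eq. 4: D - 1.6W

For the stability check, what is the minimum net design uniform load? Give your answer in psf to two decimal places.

-27.40 psf

Eq. 1: 0.9(74) - 0.8(63) = 66.60 - 50.40 = 16.20
Eq. 2: 0.85(74) - 1.6(63) + 0.75(14) = 62.90 - 100.80 + 10.50 = -27.40
Eq. 3: 1.35(74) + 1.7(19) + 0.3(14) = 99.90 + 32.30 + 4.20 = 136.40
Eq. 4: 1.0(74) - 1.6(63) = 74.00 - 100.80 = -26.80
Combination 2 gives the minimum: -27.40 psf.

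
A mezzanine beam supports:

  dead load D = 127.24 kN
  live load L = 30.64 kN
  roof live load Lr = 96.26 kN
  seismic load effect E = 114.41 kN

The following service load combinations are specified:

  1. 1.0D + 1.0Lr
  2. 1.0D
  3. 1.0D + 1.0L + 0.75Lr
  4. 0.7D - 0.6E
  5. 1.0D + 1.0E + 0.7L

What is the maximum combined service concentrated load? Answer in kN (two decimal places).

1. 1.0(127.24) + 1.0(96.26) = 127.24 + 96.26 = 223.50
2. 1.0(127.24) = 127.24
3. 1.0(127.24) + 1.0(30.64) + 0.75(96.26) = 127.24 + 30.64 + 72.20 = 230.08
4. 0.7(127.24) - 0.6(114.41) = 89.07 - 68.65 = 20.42
5. 1.0(127.24) + 1.0(114.41) + 0.7(30.64) = 127.24 + 114.41 + 21.45 = 263.10
Combination 5 governs: P = 263.10 kN.

263.10 kN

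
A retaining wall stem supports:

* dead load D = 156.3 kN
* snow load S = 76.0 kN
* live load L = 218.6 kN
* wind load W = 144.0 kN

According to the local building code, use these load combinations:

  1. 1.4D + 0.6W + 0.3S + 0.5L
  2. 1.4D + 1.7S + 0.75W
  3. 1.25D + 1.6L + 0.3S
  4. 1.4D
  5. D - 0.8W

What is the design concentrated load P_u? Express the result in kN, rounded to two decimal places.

1. 1.4(156.3) + 0.6(144.0) + 0.3(76.0) + 0.5(218.6) = 437.32
2. 1.4(156.3) + 1.7(76.0) + 0.75(144.0) = 456.02
3. 1.25(156.3) + 1.6(218.6) + 0.3(76.0) = 567.94
4. 1.4(156.3) = 218.82
5. 1.0(156.3) - 0.8(144.0) = 41.10
Maximum is from combination 3.

567.94 kN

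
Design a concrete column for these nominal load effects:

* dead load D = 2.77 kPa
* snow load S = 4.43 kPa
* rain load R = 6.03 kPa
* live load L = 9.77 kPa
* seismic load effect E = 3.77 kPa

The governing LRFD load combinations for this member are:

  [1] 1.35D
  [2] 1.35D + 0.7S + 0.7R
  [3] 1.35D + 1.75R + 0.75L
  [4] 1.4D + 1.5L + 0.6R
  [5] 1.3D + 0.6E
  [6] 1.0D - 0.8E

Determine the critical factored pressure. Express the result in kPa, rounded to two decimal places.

22.15 kPa

[1] 1.35(2.77) = 3.74
[2] 1.35(2.77) + 0.7(4.43) + 0.7(6.03) = 11.06
[3] 1.35(2.77) + 1.75(6.03) + 0.75(9.77) = 21.62
[4] 1.4(2.77) + 1.5(9.77) + 0.6(6.03) = 22.15
[5] 1.3(2.77) + 0.6(3.77) = 5.86
[6] 1.0(2.77) - 0.8(3.77) = -0.25
The controlling combination is 4, giving 22.15 kPa.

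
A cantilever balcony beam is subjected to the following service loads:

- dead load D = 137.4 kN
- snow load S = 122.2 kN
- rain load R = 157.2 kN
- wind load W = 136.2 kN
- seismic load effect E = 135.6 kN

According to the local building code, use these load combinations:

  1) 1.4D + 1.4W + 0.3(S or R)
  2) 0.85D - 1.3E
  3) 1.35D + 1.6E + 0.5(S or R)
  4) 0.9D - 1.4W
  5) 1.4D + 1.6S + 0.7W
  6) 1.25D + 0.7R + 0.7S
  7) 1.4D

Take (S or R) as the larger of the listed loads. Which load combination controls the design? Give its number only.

(S or R) → R = 157.2 kN.
1) 1.4(137.4) + 1.4(136.2) + 0.3(157.2) = 192.36 + 190.68 + 47.16 = 430.20
2) 0.85(137.4) - 1.3(135.6) = 116.79 - 176.28 = -59.49
3) 1.35(137.4) + 1.6(135.6) + 0.5(157.2) = 185.49 + 216.96 + 78.60 = 481.05
4) 0.9(137.4) - 1.4(136.2) = 123.66 - 190.68 = -67.02
5) 1.4(137.4) + 1.6(122.2) + 0.7(136.2) = 192.36 + 195.52 + 95.34 = 483.22
6) 1.25(137.4) + 0.7(157.2) + 0.7(122.2) = 171.75 + 110.04 + 85.54 = 367.33
7) 1.4(137.4) = 192.36
The largest value is 483.22 kN from combination 5.

Combination 5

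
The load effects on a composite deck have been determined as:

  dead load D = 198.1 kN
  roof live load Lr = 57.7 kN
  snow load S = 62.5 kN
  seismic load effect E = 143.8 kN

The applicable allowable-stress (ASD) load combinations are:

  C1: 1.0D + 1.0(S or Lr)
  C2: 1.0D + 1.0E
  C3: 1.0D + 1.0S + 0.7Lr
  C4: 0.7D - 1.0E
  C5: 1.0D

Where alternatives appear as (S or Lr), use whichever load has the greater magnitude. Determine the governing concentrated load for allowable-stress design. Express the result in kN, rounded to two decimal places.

341.90 kN

(S or Lr) → S = 62.5 kN.
C1: 1.0(198.1) + 1.0(62.5) = 198.10 + 62.50 = 260.60
C2: 1.0(198.1) + 1.0(143.8) = 198.10 + 143.80 = 341.90
C3: 1.0(198.1) + 1.0(62.5) + 0.7(57.7) = 198.10 + 62.50 + 40.39 = 300.99
C4: 0.7(198.1) - 1.0(143.8) = 138.67 - 143.80 = -5.13
C5: 1.0(198.1) = 198.10
The controlling combination is 2, giving 341.90 kN.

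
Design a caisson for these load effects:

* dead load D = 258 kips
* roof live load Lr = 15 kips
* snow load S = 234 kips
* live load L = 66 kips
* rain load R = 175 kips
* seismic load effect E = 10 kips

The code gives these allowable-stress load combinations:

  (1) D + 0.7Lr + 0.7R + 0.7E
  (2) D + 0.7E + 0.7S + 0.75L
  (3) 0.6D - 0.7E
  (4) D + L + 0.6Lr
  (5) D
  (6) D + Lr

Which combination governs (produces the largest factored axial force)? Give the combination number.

(1) 1.0(258) + 0.7(15) + 0.7(175) + 0.7(10) = 258.0 + 10.5 + 122.5 + 7.0 = 398.0
(2) 1.0(258) + 0.7(10) + 0.7(234) + 0.75(66) = 258.0 + 7.0 + 163.8 + 49.5 = 478.3
(3) 0.6(258) - 0.7(10) = 154.8 - 7.0 = 147.8
(4) 1.0(258) + 1.0(66) + 0.6(15) = 258.0 + 66.0 + 9.0 = 333.0
(5) 1.0(258) = 258.0
(6) 1.0(258) + 1.0(15) = 258.0 + 15.0 = 273.0
The largest value is 478.3 kips from combination 2.

Combination 2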